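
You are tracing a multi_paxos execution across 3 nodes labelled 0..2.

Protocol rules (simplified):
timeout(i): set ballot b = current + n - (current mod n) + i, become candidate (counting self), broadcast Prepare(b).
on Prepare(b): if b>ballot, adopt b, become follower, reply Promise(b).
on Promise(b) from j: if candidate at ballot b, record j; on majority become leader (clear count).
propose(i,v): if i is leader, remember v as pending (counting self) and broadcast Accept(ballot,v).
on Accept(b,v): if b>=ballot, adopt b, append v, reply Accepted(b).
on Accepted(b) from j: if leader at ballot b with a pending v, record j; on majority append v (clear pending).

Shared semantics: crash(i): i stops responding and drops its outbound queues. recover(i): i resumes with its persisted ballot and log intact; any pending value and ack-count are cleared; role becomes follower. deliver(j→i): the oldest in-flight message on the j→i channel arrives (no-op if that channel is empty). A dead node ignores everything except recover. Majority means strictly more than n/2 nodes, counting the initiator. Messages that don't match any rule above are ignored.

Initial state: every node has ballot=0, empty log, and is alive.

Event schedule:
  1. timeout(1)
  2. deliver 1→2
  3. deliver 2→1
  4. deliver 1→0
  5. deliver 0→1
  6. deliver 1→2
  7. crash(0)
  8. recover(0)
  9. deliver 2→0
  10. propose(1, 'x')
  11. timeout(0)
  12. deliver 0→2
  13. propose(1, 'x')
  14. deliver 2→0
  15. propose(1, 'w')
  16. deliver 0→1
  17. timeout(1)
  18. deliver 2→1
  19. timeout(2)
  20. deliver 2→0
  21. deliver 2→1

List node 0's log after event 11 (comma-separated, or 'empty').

1. timeout(1):  <1:cand b4 ->
2. deliver 1→2:  <2:foll b4 ->
3. deliver 2→1:  <1:lead b4 ->
4. deliver 1→0:  <0:foll b4 ->
5. deliver 0→1:  nop
6. deliver 1→2:  nop
7. crash(0):  <0:✗foll b4 ->
8. recover(0):  <0:foll b4 ->
9. deliver 2→0:  nop
10. propose(1,'x'):  nop
11. timeout(0):  <0:cand b6 ->

empty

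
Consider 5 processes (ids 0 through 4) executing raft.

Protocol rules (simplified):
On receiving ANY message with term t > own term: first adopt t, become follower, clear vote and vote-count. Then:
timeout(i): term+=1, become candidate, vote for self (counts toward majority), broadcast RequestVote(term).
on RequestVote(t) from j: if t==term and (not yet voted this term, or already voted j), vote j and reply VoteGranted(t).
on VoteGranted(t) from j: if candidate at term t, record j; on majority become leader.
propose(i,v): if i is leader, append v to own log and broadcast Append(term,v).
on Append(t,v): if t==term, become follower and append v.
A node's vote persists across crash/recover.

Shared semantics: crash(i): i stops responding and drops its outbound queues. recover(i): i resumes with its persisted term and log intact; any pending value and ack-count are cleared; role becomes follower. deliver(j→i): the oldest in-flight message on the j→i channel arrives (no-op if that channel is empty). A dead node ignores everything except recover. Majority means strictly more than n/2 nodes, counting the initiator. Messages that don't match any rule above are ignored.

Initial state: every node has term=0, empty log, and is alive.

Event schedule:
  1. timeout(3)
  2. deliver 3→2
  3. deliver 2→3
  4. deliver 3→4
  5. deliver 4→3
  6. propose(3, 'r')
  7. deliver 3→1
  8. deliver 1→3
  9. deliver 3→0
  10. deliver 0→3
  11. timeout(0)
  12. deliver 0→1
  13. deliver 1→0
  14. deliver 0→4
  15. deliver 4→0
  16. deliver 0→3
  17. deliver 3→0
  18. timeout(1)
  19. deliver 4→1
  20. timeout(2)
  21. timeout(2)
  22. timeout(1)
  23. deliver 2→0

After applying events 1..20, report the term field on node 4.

2

1. timeout(3):  <3:cand t1 ->
2. deliver 3→2:  <2:foll t1 ->
3. deliver 2→3:  nop
4. deliver 3→4:  <4:foll t1 ->
5. deliver 4→3:  <3:lead t1 ->
6. propose(3,'r'):  <3:lead t1 r>
7. deliver 3→1:  <1:foll t1 ->
8. deliver 1→3:  nop
9. deliver 3→0:  <0:foll t1 ->
10. deliver 0→3:  nop
11. timeout(0):  <0:cand t2 ->
12. deliver 0→1:  <1:foll t2 ->
13. deliver 1→0:  nop
14. deliver 0→4:  <4:foll t2 ->
15. deliver 4→0:  <0:lead t2 ->
16. deliver 0→3:  <3:foll t2 r>
17. deliver 3→0:  nop
18. timeout(1):  <1:cand t3 ->
19. deliver 4→1:  nop
20. timeout(2):  <2:cand t2 ->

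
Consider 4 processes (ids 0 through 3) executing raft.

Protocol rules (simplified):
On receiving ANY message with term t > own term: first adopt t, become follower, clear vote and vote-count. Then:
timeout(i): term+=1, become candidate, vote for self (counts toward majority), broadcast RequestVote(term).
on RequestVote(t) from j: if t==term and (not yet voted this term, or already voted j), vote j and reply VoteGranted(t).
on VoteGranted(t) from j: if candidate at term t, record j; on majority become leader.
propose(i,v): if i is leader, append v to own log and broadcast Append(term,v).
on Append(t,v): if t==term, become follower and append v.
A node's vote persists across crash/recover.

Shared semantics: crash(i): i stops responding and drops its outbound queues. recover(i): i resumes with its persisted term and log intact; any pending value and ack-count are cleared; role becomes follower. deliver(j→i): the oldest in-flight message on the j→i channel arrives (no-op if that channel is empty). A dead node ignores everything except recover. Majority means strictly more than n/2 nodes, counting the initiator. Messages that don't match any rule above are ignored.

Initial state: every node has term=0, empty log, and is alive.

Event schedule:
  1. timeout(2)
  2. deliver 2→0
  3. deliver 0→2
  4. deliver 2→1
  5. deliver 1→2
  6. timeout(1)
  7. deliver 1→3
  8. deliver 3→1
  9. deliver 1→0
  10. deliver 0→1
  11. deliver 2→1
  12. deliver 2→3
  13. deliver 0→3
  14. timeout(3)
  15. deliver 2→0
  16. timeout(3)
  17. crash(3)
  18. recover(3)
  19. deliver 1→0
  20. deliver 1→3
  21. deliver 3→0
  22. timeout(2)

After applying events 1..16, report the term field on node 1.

2

step 1 timeout(2): 2={cand,t=1,log=-}
step 2 deliver 2→0: 0={foll,t=1,log=-}
step 3 deliver 0→2: —
step 4 deliver 2→1: 1={foll,t=1,log=-}
step 5 deliver 1→2: 2={lead,t=1,log=-}
step 6 timeout(1): 1={cand,t=2,log=-}
step 7 deliver 1→3: 3={foll,t=2,log=-}
step 8 deliver 3→1: —
step 9 deliver 1→0: 0={foll,t=2,log=-}
step 10 deliver 0→1: 1={lead,t=2,log=-}
step 11 deliver 2→1: —
step 12 deliver 2→3: —
step 13 deliver 0→3: —
step 14 timeout(3): 3={cand,t=3,log=-}
step 15 deliver 2→0: —
step 16 timeout(3): 3={cand,t=4,log=-}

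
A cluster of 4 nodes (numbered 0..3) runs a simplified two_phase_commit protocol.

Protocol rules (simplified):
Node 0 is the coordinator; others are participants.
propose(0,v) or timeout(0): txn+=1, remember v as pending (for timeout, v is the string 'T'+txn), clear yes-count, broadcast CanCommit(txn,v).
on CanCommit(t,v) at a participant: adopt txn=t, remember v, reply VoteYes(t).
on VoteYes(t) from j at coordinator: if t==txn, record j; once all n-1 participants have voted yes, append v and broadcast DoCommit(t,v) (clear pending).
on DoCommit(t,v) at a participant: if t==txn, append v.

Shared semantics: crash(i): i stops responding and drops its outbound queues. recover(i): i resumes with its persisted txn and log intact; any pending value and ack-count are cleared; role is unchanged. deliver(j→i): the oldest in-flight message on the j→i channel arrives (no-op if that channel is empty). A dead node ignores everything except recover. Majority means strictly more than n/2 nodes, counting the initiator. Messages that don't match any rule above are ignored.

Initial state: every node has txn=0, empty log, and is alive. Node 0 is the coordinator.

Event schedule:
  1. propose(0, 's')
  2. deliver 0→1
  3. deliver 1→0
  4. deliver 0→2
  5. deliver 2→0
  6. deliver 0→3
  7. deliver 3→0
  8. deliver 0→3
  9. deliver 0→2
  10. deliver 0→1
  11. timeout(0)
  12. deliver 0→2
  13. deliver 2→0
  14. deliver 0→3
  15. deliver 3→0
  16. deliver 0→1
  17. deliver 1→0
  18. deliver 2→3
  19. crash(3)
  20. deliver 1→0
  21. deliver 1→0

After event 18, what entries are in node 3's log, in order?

1. propose(0,'s'):  <0:coor t1 ->
2. deliver 0→1:  <1:part t1 ->
3. deliver 1→0:  nop
4. deliver 0→2:  <2:part t1 ->
5. deliver 2→0:  nop
6. deliver 0→3:  <3:part t1 ->
7. deliver 3→0:  <0:coor t1 s>
8. deliver 0→3:  <3:part t1 s>
9. deliver 0→2:  <2:part t1 s>
10. deliver 0→1:  <1:part t1 s>
11. timeout(0):  <0:coor t2 s>
12. deliver 0→2:  <2:part t2 s>
13. deliver 2→0:  nop
14. deliver 0→3:  <3:part t2 s>
15. deliver 3→0:  nop
16. deliver 0→1:  <1:part t2 s>
17. deliver 1→0:  <0:coor t2 s,T2>
18. deliver 2→3:  nop

s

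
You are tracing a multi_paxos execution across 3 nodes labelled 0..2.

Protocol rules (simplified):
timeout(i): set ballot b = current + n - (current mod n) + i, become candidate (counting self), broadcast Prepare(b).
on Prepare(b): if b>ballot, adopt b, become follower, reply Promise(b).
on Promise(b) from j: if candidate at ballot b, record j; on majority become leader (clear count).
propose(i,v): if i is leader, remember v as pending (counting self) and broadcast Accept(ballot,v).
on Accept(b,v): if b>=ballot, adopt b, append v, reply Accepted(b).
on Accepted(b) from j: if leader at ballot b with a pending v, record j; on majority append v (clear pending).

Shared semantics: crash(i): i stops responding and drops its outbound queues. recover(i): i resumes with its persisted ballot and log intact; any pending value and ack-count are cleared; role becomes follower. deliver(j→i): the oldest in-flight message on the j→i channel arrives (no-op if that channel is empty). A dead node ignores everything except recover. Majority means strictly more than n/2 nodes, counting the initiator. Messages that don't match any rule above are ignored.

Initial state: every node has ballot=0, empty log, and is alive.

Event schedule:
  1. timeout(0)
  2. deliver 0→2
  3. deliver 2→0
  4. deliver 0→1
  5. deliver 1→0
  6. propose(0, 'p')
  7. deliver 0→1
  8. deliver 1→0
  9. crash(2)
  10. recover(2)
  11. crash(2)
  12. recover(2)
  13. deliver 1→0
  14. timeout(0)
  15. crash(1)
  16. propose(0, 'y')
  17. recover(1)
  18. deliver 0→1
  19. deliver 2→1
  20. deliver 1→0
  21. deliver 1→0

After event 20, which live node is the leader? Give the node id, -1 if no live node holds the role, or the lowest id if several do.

after 1 — timeout(0): n0:cand/b3/[-]
after 2 — deliver 0→2: n2:foll/b3/[-]
after 3 — deliver 2→0: n0:lead/b3/[-]
after 4 — deliver 0→1: n1:foll/b3/[-]
after 5 — deliver 1→0: ·
after 6 — propose(0,'p'): ·
after 7 — deliver 0→1: n1:foll/b3/[p]
after 8 — deliver 1→0: n0:lead/b3/[p]
after 9 — crash(2): n2:✗foll/b3/[-]
after 10 — recover(2): n2:foll/b3/[-]
after 11 — crash(2): n2:✗foll/b3/[-]
after 12 — recover(2): n2:foll/b3/[-]
after 13 — deliver 1→0: ·
after 14 — timeout(0): n0:cand/b6/[p]
after 15 — crash(1): n1:✗foll/b3/[p]
after 16 — propose(0,'y'): ·
after 17 — recover(1): n1:foll/b3/[p]
after 18 — deliver 0→1: n1:foll/b6/[p]
after 19 — deliver 2→1: ·
after 20 — deliver 1→0: n0:lead/b6/[p]

0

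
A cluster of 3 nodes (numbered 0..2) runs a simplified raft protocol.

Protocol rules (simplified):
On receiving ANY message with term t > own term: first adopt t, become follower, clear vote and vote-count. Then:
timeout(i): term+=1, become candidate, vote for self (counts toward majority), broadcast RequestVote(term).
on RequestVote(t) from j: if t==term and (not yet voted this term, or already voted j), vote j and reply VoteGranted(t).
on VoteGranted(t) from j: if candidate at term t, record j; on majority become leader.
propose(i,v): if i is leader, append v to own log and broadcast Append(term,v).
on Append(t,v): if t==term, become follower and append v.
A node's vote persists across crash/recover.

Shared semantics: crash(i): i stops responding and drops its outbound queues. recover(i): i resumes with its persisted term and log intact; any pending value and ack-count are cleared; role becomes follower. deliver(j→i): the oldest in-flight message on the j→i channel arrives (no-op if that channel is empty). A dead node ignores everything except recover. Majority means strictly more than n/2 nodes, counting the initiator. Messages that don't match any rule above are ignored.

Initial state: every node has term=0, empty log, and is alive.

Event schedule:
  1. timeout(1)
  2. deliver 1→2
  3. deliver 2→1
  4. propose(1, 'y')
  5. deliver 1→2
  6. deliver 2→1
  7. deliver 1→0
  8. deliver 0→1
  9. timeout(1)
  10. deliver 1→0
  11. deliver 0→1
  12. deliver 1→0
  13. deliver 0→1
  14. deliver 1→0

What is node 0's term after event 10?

1

[1] timeout(1) → N1(cand t1 [-])
[2] deliver 1→2 → N2(foll t1 [-])
[3] deliver 2→1 → N1(lead t1 [-])
[4] propose(1,'y') → N1(lead t1 [y])
[5] deliver 1→2 → N2(foll t1 [y])
[6] deliver 2→1 → ∅
[7] deliver 1→0 → N0(foll t1 [-])
[8] deliver 0→1 → ∅
[9] timeout(1) → N1(cand t2 [y])
[10] deliver 1→0 → N0(foll t1 [y])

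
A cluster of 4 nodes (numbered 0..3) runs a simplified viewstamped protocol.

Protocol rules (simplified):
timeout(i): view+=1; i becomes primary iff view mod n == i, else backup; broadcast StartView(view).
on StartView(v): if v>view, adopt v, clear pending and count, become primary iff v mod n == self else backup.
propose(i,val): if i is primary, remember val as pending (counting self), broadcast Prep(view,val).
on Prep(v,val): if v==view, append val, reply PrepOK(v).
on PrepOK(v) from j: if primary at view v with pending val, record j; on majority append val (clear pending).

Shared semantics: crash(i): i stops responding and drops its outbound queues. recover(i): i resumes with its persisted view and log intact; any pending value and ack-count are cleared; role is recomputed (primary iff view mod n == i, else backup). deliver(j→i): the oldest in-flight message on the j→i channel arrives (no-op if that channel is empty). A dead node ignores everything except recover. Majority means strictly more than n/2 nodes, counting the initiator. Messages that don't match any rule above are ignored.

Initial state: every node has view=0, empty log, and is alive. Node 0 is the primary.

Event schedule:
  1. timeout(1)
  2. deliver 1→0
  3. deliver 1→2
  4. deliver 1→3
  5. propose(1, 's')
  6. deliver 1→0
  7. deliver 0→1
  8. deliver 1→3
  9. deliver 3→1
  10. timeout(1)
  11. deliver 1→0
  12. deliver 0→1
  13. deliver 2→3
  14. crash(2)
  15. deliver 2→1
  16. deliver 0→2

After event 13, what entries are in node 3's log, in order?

after 1 — timeout(1): n1:prim/v1/[-]
after 2 — deliver 1→0: n0:back/v1/[-]
after 3 — deliver 1→2: n2:back/v1/[-]
after 4 — deliver 1→3: n3:back/v1/[-]
after 5 — propose(1,'s'): ·
after 6 — deliver 1→0: n0:back/v1/[s]
after 7 — deliver 0→1: ·
after 8 — deliver 1→3: n3:back/v1/[s]
after 9 — deliver 3→1: n1:prim/v1/[s]
after 10 — timeout(1): n1:back/v2/[s]
after 11 — deliver 1→0: n0:back/v2/[s]
after 12 — deliver 0→1: ·
after 13 — deliver 2→3: ·

s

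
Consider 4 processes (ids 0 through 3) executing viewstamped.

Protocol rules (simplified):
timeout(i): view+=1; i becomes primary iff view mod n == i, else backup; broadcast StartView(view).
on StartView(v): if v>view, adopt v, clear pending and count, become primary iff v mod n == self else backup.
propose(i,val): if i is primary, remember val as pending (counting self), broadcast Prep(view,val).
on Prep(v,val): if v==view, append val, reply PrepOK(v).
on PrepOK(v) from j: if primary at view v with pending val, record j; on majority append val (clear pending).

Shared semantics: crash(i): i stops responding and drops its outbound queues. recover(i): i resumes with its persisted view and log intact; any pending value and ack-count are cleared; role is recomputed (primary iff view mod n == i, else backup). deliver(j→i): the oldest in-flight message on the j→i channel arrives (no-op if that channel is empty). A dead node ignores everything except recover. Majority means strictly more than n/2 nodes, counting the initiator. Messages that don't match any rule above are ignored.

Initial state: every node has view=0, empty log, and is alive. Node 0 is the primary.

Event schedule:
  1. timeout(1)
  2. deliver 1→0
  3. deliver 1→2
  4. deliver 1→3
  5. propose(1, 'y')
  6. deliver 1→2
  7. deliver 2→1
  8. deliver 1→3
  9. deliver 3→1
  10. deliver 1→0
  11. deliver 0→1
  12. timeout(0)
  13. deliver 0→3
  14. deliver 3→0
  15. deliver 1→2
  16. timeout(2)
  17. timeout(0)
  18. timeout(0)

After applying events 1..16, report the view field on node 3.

e1 timeout(1): 1[prim,v=1,-]
e2 deliver 1→0: 0[back,v=1,-]
e3 deliver 1→2: 2[back,v=1,-]
e4 deliver 1→3: 3[back,v=1,-]
e5 propose(1,'y'): ·
e6 deliver 1→2: 2[back,v=1,y]
e7 deliver 2→1: ·
e8 deliver 1→3: 3[back,v=1,y]
e9 deliver 3→1: 1[prim,v=1,y]
e10 deliver 1→0: 0[back,v=1,y]
e11 deliver 0→1: ·
e12 timeout(0): 0[back,v=2,y]
e13 deliver 0→3: 3[back,v=2,y]
e14 deliver 3→0: ·
e15 deliver 1→2: ·
e16 timeout(2): 2[prim,v=2,y]

2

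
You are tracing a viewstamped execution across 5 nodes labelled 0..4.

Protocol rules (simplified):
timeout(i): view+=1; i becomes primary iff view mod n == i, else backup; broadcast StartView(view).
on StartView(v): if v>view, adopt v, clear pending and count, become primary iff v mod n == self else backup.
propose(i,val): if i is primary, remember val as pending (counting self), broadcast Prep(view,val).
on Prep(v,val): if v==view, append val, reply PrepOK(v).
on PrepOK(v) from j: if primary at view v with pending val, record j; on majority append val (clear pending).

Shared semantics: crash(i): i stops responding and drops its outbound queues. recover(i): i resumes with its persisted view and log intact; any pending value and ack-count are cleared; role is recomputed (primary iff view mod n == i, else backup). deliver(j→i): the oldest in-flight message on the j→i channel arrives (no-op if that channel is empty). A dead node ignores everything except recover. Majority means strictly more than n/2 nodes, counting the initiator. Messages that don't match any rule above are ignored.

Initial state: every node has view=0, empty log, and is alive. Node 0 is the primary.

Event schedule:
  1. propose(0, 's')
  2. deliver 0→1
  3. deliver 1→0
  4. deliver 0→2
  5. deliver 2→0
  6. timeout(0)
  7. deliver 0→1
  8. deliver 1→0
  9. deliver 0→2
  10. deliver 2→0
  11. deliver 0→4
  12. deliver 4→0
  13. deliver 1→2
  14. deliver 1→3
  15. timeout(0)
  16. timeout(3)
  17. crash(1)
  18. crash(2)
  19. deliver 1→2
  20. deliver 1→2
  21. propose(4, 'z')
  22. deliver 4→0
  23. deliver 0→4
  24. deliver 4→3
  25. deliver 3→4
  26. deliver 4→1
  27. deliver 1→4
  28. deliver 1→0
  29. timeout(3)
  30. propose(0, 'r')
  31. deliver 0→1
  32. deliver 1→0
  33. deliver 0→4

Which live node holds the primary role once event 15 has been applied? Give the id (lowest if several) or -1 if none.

step 1 propose(0,'s'): —
step 2 deliver 0→1: 1={back,v=0,log=s}
step 3 deliver 1→0: —
step 4 deliver 0→2: 2={back,v=0,log=s}
step 5 deliver 2→0: 0={prim,v=0,log=s}
step 6 timeout(0): 0={back,v=1,log=s}
step 7 deliver 0→1: 1={prim,v=1,log=s}
step 8 deliver 1→0: —
step 9 deliver 0→2: 2={back,v=1,log=s}
step 10 deliver 2→0: —
step 11 deliver 0→4: 4={back,v=0,log=s}
step 12 deliver 4→0: —
step 13 deliver 1→2: —
step 14 deliver 1→3: —
step 15 timeout(0): 0={back,v=2,log=s}

1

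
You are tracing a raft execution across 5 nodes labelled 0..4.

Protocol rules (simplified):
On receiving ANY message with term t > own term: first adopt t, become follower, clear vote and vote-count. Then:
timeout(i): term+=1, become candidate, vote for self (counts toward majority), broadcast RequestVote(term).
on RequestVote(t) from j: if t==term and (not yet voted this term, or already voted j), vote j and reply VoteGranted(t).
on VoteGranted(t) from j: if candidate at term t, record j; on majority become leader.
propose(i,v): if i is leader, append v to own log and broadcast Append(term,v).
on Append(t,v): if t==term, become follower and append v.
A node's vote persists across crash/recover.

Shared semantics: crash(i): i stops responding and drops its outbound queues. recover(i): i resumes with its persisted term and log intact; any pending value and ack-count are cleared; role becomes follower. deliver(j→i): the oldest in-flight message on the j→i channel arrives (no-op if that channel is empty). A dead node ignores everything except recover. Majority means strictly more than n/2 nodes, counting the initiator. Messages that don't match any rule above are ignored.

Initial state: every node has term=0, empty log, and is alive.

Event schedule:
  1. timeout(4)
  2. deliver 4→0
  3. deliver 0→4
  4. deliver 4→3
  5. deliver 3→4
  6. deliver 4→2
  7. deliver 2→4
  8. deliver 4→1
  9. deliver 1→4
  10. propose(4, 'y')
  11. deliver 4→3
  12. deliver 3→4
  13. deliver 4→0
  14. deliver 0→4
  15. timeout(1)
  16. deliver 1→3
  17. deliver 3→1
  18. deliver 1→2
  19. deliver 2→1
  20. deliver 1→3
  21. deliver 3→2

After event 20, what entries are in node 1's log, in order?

empty

1. timeout(4):  <4:cand t1 ->
2. deliver 4→0:  <0:foll t1 ->
3. deliver 0→4:  nop
4. deliver 4→3:  <3:foll t1 ->
5. deliver 3→4:  <4:lead t1 ->
6. deliver 4→2:  <2:foll t1 ->
7. deliver 2→4:  nop
8. deliver 4→1:  <1:foll t1 ->
9. deliver 1→4:  nop
10. propose(4,'y'):  <4:lead t1 y>
11. deliver 4→3:  <3:foll t1 y>
12. deliver 3→4:  nop
13. deliver 4→0:  <0:foll t1 y>
14. deliver 0→4:  nop
15. timeout(1):  <1:cand t2 ->
16. deliver 1→3:  <3:foll t2 y>
17. deliver 3→1:  nop
18. deliver 1→2:  <2:foll t2 ->
19. deliver 2→1:  <1:lead t2 ->
20. deliver 1→3:  nop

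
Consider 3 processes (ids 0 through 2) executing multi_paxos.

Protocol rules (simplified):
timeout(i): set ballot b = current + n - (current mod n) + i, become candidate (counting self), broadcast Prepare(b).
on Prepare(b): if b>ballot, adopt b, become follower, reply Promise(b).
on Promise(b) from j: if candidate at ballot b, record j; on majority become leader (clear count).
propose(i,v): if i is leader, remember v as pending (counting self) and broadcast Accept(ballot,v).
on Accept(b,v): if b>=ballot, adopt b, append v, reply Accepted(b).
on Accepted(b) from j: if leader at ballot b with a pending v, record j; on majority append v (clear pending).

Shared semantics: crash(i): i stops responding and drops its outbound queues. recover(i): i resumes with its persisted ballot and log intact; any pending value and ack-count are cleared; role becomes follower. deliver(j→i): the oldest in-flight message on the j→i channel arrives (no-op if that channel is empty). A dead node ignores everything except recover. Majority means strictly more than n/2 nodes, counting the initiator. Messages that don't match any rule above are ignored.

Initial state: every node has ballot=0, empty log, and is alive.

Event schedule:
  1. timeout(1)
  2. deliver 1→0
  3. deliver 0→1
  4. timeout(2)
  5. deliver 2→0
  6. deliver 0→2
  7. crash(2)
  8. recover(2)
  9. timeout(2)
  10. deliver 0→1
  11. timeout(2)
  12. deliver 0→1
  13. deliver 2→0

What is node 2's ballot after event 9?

8

e1 timeout(1): 1[cand,b=4,-]
e2 deliver 1→0: 0[foll,b=4,-]
e3 deliver 0→1: 1[lead,b=4,-]
e4 timeout(2): 2[cand,b=5,-]
e5 deliver 2→0: 0[foll,b=5,-]
e6 deliver 0→2: 2[lead,b=5,-]
e7 crash(2): 2[✗lead,b=5,-]
e8 recover(2): 2[foll,b=5,-]
e9 timeout(2): 2[cand,b=8,-]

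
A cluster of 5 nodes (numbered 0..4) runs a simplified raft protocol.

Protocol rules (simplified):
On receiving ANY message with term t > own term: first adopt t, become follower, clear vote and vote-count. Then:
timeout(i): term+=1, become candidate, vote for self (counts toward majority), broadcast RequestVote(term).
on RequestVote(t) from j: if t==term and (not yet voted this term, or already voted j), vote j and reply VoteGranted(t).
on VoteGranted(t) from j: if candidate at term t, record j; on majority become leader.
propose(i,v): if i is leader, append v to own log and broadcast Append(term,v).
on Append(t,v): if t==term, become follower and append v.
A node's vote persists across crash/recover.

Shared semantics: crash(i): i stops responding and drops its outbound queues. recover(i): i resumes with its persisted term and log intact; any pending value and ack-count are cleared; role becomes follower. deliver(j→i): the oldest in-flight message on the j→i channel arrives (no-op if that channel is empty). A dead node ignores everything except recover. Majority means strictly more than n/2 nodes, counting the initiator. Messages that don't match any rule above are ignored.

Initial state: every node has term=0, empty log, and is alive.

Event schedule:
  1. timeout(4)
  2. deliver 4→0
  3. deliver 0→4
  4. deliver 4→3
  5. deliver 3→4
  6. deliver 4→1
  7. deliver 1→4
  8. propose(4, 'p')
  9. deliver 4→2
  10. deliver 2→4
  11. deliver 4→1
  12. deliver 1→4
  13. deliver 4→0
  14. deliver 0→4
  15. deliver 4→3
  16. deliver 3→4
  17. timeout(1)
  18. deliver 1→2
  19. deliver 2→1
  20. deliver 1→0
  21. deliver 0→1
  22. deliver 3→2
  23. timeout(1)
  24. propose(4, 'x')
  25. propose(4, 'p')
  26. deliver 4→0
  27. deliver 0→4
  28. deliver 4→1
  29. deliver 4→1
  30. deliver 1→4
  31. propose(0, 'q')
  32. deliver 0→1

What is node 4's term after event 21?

1

e1 timeout(4): 4[cand,t=1,-]
e2 deliver 4→0: 0[foll,t=1,-]
e3 deliver 0→4: ·
e4 deliver 4→3: 3[foll,t=1,-]
e5 deliver 3→4: 4[lead,t=1,-]
e6 deliver 4→1: 1[foll,t=1,-]
e7 deliver 1→4: ·
e8 propose(4,'p'): 4[lead,t=1,p]
e9 deliver 4→2: 2[foll,t=1,-]
e10 deliver 2→4: ·
e11 deliver 4→1: 1[foll,t=1,p]
e12 deliver 1→4: ·
e13 deliver 4→0: 0[foll,t=1,p]
e14 deliver 0→4: ·
e15 deliver 4→3: 3[foll,t=1,p]
e16 deliver 3→4: ·
e17 timeout(1): 1[cand,t=2,p]
e18 deliver 1→2: 2[foll,t=2,-]
e19 deliver 2→1: ·
e20 deliver 1→0: 0[foll,t=2,p]
e21 deliver 0→1: 1[lead,t=2,p]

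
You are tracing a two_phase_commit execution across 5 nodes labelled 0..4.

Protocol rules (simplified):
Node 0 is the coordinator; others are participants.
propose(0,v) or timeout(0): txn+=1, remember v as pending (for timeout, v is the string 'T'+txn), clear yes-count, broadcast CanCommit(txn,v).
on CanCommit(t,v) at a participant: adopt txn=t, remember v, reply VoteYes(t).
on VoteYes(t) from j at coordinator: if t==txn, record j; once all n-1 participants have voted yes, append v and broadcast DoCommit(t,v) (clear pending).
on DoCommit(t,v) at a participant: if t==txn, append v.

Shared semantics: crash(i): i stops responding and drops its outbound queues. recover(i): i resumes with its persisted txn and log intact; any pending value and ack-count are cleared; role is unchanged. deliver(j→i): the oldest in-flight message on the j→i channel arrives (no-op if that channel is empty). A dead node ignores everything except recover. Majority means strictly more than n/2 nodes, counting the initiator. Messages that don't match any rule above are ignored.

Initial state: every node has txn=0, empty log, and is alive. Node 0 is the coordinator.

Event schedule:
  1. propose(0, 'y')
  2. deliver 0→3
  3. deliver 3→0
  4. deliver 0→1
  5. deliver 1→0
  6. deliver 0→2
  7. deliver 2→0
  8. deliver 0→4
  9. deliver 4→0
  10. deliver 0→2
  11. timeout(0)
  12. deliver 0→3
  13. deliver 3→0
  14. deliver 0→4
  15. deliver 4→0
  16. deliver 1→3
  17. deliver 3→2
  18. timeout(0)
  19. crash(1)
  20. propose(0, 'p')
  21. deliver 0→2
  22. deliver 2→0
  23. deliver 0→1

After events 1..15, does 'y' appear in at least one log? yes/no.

after 1 — propose(0,'y'): n0:coor/t1/[-]
after 2 — deliver 0→3: n3:part/t1/[-]
after 3 — deliver 3→0: ·
after 4 — deliver 0→1: n1:part/t1/[-]
after 5 — deliver 1→0: ·
after 6 — deliver 0→2: n2:part/t1/[-]
after 7 — deliver 2→0: ·
after 8 — deliver 0→4: n4:part/t1/[-]
after 9 — deliver 4→0: n0:coor/t1/[y]
after 10 — deliver 0→2: n2:part/t1/[y]
after 11 — timeout(0): n0:coor/t2/[y]
after 12 — deliver 0→3: n3:part/t1/[y]
after 13 — deliver 3→0: ·
after 14 — deliver 0→4: n4:part/t1/[y]
after 15 — deliver 4→0: ·

yes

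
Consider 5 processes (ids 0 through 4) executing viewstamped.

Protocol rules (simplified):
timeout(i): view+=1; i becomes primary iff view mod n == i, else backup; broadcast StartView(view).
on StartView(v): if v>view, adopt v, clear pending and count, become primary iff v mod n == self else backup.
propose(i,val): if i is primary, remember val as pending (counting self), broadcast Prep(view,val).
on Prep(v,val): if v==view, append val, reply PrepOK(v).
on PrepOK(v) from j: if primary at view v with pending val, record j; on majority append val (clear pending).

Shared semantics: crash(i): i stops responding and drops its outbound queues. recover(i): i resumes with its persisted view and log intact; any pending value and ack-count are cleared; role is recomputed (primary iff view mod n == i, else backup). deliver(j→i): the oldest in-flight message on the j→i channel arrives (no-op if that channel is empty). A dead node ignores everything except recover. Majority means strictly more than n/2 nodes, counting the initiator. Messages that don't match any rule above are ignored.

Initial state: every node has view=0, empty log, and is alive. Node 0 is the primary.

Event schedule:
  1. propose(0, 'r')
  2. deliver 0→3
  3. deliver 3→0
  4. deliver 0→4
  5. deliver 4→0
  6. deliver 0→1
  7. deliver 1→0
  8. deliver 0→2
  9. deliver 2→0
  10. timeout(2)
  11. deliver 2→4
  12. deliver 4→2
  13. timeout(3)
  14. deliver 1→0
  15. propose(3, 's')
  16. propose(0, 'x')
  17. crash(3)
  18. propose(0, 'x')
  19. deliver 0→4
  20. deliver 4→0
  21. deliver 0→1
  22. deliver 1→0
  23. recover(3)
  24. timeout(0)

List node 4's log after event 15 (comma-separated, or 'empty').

r

[1] propose(0,'r') → ∅
[2] deliver 0→3 → N3(back v0 [r])
[3] deliver 3→0 → ∅
[4] deliver 0→4 → N4(back v0 [r])
[5] deliver 4→0 → N0(prim v0 [r])
[6] deliver 0→1 → N1(back v0 [r])
[7] deliver 1→0 → ∅
[8] deliver 0→2 → N2(back v0 [r])
[9] deliver 2→0 → ∅
[10] timeout(2) → N2(back v1 [r])
[11] deliver 2→4 → N4(back v1 [r])
[12] deliver 4→2 → ∅
[13] timeout(3) → N3(back v1 [r])
[14] deliver 1→0 → ∅
[15] propose(3,'s') → ∅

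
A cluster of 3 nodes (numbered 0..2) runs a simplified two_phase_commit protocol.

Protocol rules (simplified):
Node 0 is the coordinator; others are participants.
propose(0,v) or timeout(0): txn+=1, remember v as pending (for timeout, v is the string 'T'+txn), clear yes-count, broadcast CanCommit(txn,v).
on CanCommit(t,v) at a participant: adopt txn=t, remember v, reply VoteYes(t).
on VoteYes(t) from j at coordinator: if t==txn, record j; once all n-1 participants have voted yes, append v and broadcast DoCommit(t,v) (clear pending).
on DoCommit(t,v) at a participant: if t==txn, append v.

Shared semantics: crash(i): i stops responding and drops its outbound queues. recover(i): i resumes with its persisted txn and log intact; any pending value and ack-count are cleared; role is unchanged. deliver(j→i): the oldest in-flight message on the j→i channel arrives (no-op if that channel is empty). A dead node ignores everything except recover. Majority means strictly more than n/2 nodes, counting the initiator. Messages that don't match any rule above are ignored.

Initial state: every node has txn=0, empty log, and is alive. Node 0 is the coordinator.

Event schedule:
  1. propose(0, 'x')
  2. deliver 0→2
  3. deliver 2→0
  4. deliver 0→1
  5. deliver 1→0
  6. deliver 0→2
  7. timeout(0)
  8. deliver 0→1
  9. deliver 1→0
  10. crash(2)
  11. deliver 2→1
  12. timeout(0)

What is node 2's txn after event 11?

1

step 1 propose(0,'x'): 0={coor,t=1,log=-}
step 2 deliver 0→2: 2={part,t=1,log=-}
step 3 deliver 2→0: —
step 4 deliver 0→1: 1={part,t=1,log=-}
step 5 deliver 1→0: 0={coor,t=1,log=x}
step 6 deliver 0→2: 2={part,t=1,log=x}
step 7 timeout(0): 0={coor,t=2,log=x}
step 8 deliver 0→1: 1={part,t=1,log=x}
step 9 deliver 1→0: —
step 10 crash(2): 2={✗part,t=1,log=x}
step 11 deliver 2→1: —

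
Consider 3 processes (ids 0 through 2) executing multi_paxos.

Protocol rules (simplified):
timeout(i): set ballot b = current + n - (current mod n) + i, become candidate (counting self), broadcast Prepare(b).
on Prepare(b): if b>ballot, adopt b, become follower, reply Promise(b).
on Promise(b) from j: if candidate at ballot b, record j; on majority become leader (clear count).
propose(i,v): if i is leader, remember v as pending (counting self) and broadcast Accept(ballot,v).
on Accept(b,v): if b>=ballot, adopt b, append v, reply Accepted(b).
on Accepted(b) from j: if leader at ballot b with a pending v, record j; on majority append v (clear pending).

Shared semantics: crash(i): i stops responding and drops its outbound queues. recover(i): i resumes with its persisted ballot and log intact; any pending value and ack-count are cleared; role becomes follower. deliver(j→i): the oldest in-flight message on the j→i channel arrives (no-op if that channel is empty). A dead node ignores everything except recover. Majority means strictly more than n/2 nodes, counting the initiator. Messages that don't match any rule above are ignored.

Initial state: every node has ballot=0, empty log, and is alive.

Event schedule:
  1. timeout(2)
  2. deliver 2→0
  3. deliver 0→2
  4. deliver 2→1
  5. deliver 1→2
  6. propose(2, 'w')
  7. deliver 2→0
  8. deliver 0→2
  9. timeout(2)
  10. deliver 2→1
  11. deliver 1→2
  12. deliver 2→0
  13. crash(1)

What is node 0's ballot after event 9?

5

step 1 timeout(2): 2={cand,b=5,log=-}
step 2 deliver 2→0: 0={foll,b=5,log=-}
step 3 deliver 0→2: 2={lead,b=5,log=-}
step 4 deliver 2→1: 1={foll,b=5,log=-}
step 5 deliver 1→2: —
step 6 propose(2,'w'): —
step 7 deliver 2→0: 0={foll,b=5,log=w}
step 8 deliver 0→2: 2={lead,b=5,log=w}
step 9 timeout(2): 2={cand,b=8,log=w}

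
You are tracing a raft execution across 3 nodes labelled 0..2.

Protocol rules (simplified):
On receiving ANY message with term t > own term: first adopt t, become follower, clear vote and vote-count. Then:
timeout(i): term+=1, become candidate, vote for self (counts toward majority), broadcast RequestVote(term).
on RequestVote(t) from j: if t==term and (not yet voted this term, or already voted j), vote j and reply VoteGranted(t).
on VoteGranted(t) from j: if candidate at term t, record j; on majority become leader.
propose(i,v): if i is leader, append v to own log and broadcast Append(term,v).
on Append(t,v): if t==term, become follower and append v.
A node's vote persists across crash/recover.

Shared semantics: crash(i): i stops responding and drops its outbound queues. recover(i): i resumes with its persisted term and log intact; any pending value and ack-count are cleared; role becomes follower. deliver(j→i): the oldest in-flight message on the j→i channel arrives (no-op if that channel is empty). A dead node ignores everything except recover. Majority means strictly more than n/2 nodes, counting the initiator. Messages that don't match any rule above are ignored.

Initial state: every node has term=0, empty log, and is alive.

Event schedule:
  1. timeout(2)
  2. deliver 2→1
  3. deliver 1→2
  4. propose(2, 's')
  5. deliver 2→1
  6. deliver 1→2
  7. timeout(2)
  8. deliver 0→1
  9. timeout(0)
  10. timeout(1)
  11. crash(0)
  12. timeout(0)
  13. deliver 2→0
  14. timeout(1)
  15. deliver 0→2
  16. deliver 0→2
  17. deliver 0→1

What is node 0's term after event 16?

1

1. timeout(2):  <2:cand t1 ->
2. deliver 2→1:  <1:foll t1 ->
3. deliver 1→2:  <2:lead t1 ->
4. propose(2,'s'):  <2:lead t1 s>
5. deliver 2→1:  <1:foll t1 s>
6. deliver 1→2:  nop
7. timeout(2):  <2:cand t2 s>
8. deliver 0→1:  nop
9. timeout(0):  <0:cand t1 ->
10. timeout(1):  <1:cand t2 s>
11. crash(0):  <0:✗cand t1 ->
12. timeout(0):  nop
13. deliver 2→0:  nop
14. timeout(1):  <1:cand t3 s>
15. deliver 0→2:  nop
16. deliver 0→2:  nop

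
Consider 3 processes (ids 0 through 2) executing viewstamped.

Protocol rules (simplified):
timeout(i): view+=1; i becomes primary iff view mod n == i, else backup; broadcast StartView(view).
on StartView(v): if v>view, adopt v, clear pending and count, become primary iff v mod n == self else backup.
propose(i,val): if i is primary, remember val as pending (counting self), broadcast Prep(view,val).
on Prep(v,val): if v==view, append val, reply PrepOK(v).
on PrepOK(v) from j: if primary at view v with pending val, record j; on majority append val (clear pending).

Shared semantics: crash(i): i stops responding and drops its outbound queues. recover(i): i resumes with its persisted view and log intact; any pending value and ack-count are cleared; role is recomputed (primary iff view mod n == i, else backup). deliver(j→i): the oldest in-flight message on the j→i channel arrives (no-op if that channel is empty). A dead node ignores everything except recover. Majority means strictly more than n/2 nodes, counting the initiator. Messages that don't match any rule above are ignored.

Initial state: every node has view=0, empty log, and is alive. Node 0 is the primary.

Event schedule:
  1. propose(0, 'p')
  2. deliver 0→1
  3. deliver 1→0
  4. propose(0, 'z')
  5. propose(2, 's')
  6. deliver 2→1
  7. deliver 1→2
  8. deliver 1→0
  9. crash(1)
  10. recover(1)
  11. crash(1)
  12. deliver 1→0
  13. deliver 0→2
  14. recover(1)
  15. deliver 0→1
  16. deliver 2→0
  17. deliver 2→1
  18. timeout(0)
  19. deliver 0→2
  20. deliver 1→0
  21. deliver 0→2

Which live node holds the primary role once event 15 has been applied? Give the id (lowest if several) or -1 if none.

0

step 1 propose(0,'p'): —
step 2 deliver 0→1: 1={back,v=0,log=p}
step 3 deliver 1→0: 0={prim,v=0,log=p}
step 4 propose(0,'z'): —
step 5 propose(2,'s'): —
step 6 deliver 2→1: —
step 7 deliver 1→2: —
step 8 deliver 1→0: —
step 9 crash(1): 1={✗back,v=0,log=p}
step 10 recover(1): 1={back,v=0,log=p}
step 11 crash(1): 1={✗back,v=0,log=p}
step 12 deliver 1→0: —
step 13 deliver 0→2: 2={back,v=0,log=p}
step 14 recover(1): 1={back,v=0,log=p}
step 15 deliver 0→1: 1={back,v=0,log=p,z}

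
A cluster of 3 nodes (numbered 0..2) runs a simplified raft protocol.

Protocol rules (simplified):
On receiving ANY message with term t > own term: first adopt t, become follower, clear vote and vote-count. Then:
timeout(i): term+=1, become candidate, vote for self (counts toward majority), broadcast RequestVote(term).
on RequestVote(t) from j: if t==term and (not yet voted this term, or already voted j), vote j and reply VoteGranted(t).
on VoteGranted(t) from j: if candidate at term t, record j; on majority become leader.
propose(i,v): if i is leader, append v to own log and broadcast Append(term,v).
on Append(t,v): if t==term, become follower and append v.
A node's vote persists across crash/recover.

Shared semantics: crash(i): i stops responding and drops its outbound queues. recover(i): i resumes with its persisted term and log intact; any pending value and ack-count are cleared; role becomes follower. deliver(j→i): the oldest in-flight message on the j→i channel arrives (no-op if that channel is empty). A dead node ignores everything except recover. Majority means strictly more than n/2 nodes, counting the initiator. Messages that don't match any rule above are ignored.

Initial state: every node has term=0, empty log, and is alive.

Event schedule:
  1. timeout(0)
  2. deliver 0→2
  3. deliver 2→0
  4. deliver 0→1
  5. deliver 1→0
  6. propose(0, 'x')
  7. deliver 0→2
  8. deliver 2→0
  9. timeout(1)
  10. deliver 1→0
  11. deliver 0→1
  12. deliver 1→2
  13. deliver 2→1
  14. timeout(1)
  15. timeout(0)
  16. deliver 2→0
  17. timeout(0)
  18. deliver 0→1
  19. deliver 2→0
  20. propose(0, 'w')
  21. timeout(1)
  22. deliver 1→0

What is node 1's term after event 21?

e1 timeout(0): 0[cand,t=1,-]
e2 deliver 0→2: 2[foll,t=1,-]
e3 deliver 2→0: 0[lead,t=1,-]
e4 deliver 0→1: 1[foll,t=1,-]
e5 deliver 1→0: ·
e6 propose(0,'x'): 0[lead,t=1,x]
e7 deliver 0→2: 2[foll,t=1,x]
e8 deliver 2→0: ·
e9 timeout(1): 1[cand,t=2,-]
e10 deliver 1→0: 0[foll,t=2,x]
e11 deliver 0→1: ·
e12 deliver 1→2: 2[foll,t=2,x]
e13 deliver 2→1: 1[lead,t=2,-]
e14 timeout(1): 1[cand,t=3,-]
e15 timeout(0): 0[cand,t=3,x]
e16 deliver 2→0: ·
e17 timeout(0): 0[cand,t=4,x]
e18 deliver 0→1: ·
e19 deliver 2→0: ·
e20 propose(0,'w'): ·
e21 timeout(1): 1[cand,t=4,-]

4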